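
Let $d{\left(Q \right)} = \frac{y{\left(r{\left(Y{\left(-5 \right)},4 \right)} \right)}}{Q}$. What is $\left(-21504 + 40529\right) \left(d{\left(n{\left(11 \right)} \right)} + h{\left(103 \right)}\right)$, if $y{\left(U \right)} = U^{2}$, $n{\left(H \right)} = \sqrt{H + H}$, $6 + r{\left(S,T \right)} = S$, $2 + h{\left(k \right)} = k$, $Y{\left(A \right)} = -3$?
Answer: $1921525 + \frac{1541025 \sqrt{22}}{22} \approx 2.2501 \cdot 10^{6}$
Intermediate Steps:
$h{\left(k \right)} = -2 + k$
$r{\left(S,T \right)} = -6 + S$
$n{\left(H \right)} = \sqrt{2} \sqrt{H}$ ($n{\left(H \right)} = \sqrt{2 H} = \sqrt{2} \sqrt{H}$)
$d{\left(Q \right)} = \frac{81}{Q}$ ($d{\left(Q \right)} = \frac{\left(-6 - 3\right)^{2}}{Q} = \frac{\left(-9\right)^{2}}{Q} = \frac{81}{Q}$)
$\left(-21504 + 40529\right) \left(d{\left(n{\left(11 \right)} \right)} + h{\left(103 \right)}\right) = \left(-21504 + 40529\right) \left(\frac{81}{\sqrt{2} \sqrt{11}} + \left(-2 + 103\right)\right) = 19025 \left(\frac{81}{\sqrt{22}} + 101\right) = 19025 \left(81 \frac{\sqrt{22}}{22} + 101\right) = 19025 \left(\frac{81 \sqrt{22}}{22} + 101\right) = 19025 \left(101 + \frac{81 \sqrt{22}}{22}\right) = 1921525 + \frac{1541025 \sqrt{22}}{22}$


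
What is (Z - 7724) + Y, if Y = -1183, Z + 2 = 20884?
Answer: 11975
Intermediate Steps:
Z = 20882 (Z = -2 + 20884 = 20882)
(Z - 7724) + Y = (20882 - 7724) - 1183 = 13158 - 1183 = 11975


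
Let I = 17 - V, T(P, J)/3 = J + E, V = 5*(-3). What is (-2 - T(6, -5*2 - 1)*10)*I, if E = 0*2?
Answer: 10496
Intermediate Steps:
V = -15
E = 0
T(P, J) = 3*J (T(P, J) = 3*(J + 0) = 3*J)
I = 32 (I = 17 - 1*(-15) = 17 + 15 = 32)
(-2 - T(6, -5*2 - 1)*10)*I = (-2 - 3*(-5*2 - 1)*10)*32 = (-2 - 3*(-10 - 1)*10)*32 = (-2 - 3*(-11)*10)*32 = (-2 - (-33)*10)*32 = (-2 - 1*(-330))*32 = (-2 + 330)*32 = 328*32 = 10496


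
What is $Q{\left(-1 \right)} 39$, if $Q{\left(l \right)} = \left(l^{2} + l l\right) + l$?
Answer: $39$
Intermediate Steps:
$Q{\left(l \right)} = l + 2 l^{2}$ ($Q{\left(l \right)} = \left(l^{2} + l^{2}\right) + l = 2 l^{2} + l = l + 2 l^{2}$)
$Q{\left(-1 \right)} 39 = - (1 + 2 \left(-1\right)) 39 = - (1 - 2) 39 = \left(-1\right) \left(-1\right) 39 = 1 \cdot 39 = 39$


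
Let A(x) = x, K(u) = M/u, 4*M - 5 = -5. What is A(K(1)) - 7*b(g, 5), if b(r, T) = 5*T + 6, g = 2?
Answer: -217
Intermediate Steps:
M = 0 (M = 5/4 + (¼)*(-5) = 5/4 - 5/4 = 0)
b(r, T) = 6 + 5*T
K(u) = 0 (K(u) = 0/u = 0)
A(K(1)) - 7*b(g, 5) = 0 - 7*(6 + 5*5) = 0 - 7*(6 + 25) = 0 - 7*31 = 0 - 217 = -217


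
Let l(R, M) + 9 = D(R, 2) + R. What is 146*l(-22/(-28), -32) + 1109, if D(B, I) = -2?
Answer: -2676/7 ≈ -382.29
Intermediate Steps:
l(R, M) = -11 + R (l(R, M) = -9 + (-2 + R) = -11 + R)
146*l(-22/(-28), -32) + 1109 = 146*(-11 - 22/(-28)) + 1109 = 146*(-11 - 22*(-1/28)) + 1109 = 146*(-11 + 11/14) + 1109 = 146*(-143/14) + 1109 = -10439/7 + 1109 = -2676/7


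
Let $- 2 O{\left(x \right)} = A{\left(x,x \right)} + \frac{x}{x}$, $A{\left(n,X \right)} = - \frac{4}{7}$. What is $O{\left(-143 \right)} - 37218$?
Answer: $- \frac{521055}{14} \approx -37218.0$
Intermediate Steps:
$A{\left(n,X \right)} = - \frac{4}{7}$ ($A{\left(n,X \right)} = \left(-4\right) \frac{1}{7} = - \frac{4}{7}$)
$O{\left(x \right)} = - \frac{3}{14}$ ($O{\left(x \right)} = - \frac{- \frac{4}{7} + \frac{x}{x}}{2} = - \frac{- \frac{4}{7} + 1}{2} = \left(- \frac{1}{2}\right) \frac{3}{7} = - \frac{3}{14}$)
$O{\left(-143 \right)} - 37218 = - \frac{3}{14} - 37218 = - \frac{521055}{14}$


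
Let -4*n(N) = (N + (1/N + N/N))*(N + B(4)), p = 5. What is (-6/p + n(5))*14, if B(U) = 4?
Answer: -2121/10 ≈ -212.10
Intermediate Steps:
n(N) = -(4 + N)*(1 + N + 1/N)/4 (n(N) = -(N + (1/N + N/N))*(N + 4)/4 = -(N + (1/N + 1))*(4 + N)/4 = -(N + (1 + 1/N))*(4 + N)/4 = -(1 + N + 1/N)*(4 + N)/4 = -(4 + N)*(1 + N + 1/N)/4)
(-6/p + n(5))*14 = (-6/5 + (1/4)*(-4 - 1*5*(5 + 5**2 + 5*5))/5)*14 = (-6*1/5 + (1/4)*(1/5)*(-4 - 1*5*(5 + 25 + 25)))*14 = (-6/5 + (1/4)*(1/5)*(-4 - 1*5*55))*14 = (-6/5 + (1/4)*(1/5)*(-4 - 275))*14 = (-6/5 + (1/4)*(1/5)*(-279))*14 = (-6/5 - 279/20)*14 = -303/20*14 = -2121/10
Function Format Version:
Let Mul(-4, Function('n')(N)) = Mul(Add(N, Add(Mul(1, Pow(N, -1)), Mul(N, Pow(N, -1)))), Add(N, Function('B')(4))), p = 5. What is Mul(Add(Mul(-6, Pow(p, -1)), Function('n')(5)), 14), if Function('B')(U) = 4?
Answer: Rational(-2121, 10) ≈ -212.10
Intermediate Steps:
Function('n')(N) = Mul(Rational(-1, 4), Add(4, N), Add(1, N, Pow(N, -1))) (Function('n')(N) = Mul(Rational(-1, 4), Mul(Add(N, Add(Mul(1, Pow(N, -1)), Mul(N, Pow(N, -1)))), Add(N, 4))) = Mul(Rational(-1, 4), Mul(Add(N, Add(Pow(N, -1), 1)), Add(4, N))) = Mul(Rational(-1, 4), Mul(Add(N, Add(1, Pow(N, -1))), Add(4, N))) = Mul(Rational(-1, 4), Mul(Add(1, N, Pow(N, -1)), Add(4, N))) = Mul(Rational(-1, 4), Mul(Add(4, N), Add(1, N, Pow(N, -1)))) = Mul(Rational(-1, 4), Add(4, N), Add(1, N, Pow(N, -1))))
Mul(Add(Mul(-6, Pow(p, -1)), Function('n')(5)), 14) = Mul(Add(Mul(-6, Pow(5, -1)), Mul(Rational(1, 4), Pow(5, -1), Add(-4, Mul(-1, 5, Add(5, Pow(5, 2), Mul(5, 5)))))), 14) = Mul(Add(Mul(-6, Rational(1, 5)), Mul(Rational(1, 4), Rational(1, 5), Add(-4, Mul(-1, 5, Add(5, 25, 25))))), 14) = Mul(Add(Rational(-6, 5), Mul(Rational(1, 4), Rational(1, 5), Add(-4, Mul(-1, 5, 55)))), 14) = Mul(Add(Rational(-6, 5), Mul(Rational(1, 4), Rational(1, 5), Add(-4, -275))), 14) = Mul(Add(Rational(-6, 5), Mul(Rational(1, 4), Rational(1, 5), -279)), 14) = Mul(Add(Rational(-6, 5), Rational(-279, 20)), 14) = Mul(Rational(-303, 20), 14) = Rational(-2121, 10)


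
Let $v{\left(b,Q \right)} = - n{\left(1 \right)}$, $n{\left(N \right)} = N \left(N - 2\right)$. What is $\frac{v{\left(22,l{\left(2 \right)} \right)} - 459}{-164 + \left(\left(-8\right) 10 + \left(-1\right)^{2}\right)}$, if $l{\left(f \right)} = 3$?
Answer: $\frac{458}{243} \approx 1.8848$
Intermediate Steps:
$n{\left(N \right)} = N \left(-2 + N\right)$
$v{\left(b,Q \right)} = 1$ ($v{\left(b,Q \right)} = - 1 \left(-2 + 1\right) = - 1 \left(-1\right) = \left(-1\right) \left(-1\right) = 1$)
$\frac{v{\left(22,l{\left(2 \right)} \right)} - 459}{-164 + \left(\left(-8\right) 10 + \left(-1\right)^{2}\right)} = \frac{1 - 459}{-164 + \left(\left(-8\right) 10 + \left(-1\right)^{2}\right)} = - \frac{458}{-164 + \left(-80 + 1\right)} = - \frac{458}{-164 - 79} = - \frac{458}{-243} = \left(-458\right) \left(- \frac{1}{243}\right) = \frac{458}{243}$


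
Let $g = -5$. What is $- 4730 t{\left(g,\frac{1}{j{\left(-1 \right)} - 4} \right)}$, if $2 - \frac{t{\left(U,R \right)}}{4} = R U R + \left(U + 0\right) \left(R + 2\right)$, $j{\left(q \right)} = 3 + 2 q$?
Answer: $- \frac{1854160}{9} \approx -2.0602 \cdot 10^{5}$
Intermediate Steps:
$t{\left(U,R \right)} = 8 - 4 U R^{2} - 4 U \left(2 + R\right)$ ($t{\left(U,R \right)} = 8 - 4 \left(R U R + \left(U + 0\right) \left(R + 2\right)\right) = 8 - 4 \left(U R^{2} + U \left(2 + R\right)\right) = 8 - \left(4 U R^{2} + 4 U \left(2 + R\right)\right) = 8 - 4 U R^{2} - 4 U \left(2 + R\right)$)
$- 4730 t{\left(g,\frac{1}{j{\left(-1 \right)} - 4} \right)} = - 4730 \left(8 - -40 - 4 \frac{1}{\left(3 + 2 \left(-1\right)\right) - 4} \left(-5\right) - - 20 \left(\frac{1}{\left(3 + 2 \left(-1\right)\right) - 4}\right)^{2}\right) = - 4730 \left(8 + 40 - 4 \frac{1}{\left(3 - 2\right) - 4} \left(-5\right) - - 20 \left(\frac{1}{\left(3 - 2\right) - 4}\right)^{2}\right) = - 4730 \left(8 + 40 - 4 \frac{1}{1 - 4} \left(-5\right) - - 20 \left(\frac{1}{1 - 4}\right)^{2}\right) = - 4730 \left(8 + 40 - 4 \frac{1}{-3} \left(-5\right) - - 20 \left(\frac{1}{-3}\right)^{2}\right) = - 4730 \left(8 + 40 - \left(- \frac{4}{3}\right) \left(-5\right) - - 20 \left(- \frac{1}{3}\right)^{2}\right) = - 4730 \left(8 + 40 - \frac{20}{3} - \left(-20\right) \frac{1}{9}\right) = - 4730 \left(8 + 40 - \frac{20}{3} + \frac{20}{9}\right) = \left(-4730\right) \frac{392}{9} = - \frac{1854160}{9}$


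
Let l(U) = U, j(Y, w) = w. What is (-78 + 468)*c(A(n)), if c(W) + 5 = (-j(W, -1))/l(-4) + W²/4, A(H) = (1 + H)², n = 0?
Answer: -1950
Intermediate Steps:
c(W) = -21/4 + W²/4 (c(W) = -5 + (-1*(-1)/(-4) + W²/4) = -5 + (1*(-¼) + W²*(¼)) = -5 + (-¼ + W²/4) = -21/4 + W²/4)
(-78 + 468)*c(A(n)) = (-78 + 468)*(-21/4 + ((1 + 0)²)²/4) = 390*(-21/4 + (1²)²/4) = 390*(-21/4 + (¼)*1²) = 390*(-21/4 + (¼)*1) = 390*(-21/4 + ¼) = 390*(-5) = -1950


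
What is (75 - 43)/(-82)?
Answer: -16/41 ≈ -0.39024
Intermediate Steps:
(75 - 43)/(-82) = 32*(-1/82) = -16/41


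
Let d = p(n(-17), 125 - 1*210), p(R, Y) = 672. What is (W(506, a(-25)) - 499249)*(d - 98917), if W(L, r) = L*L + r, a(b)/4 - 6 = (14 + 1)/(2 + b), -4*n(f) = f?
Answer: 549524270715/23 ≈ 2.3892e+10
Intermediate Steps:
n(f) = -f/4
d = 672
a(b) = 24 + 60/(2 + b) (a(b) = 24 + 4*((14 + 1)/(2 + b)) = 24 + 4*(15/(2 + b)) = 24 + 60/(2 + b))
W(L, r) = r + L² (W(L, r) = L² + r = r + L²)
(W(506, a(-25)) - 499249)*(d - 98917) = ((12*(9 + 2*(-25))/(2 - 25) + 506²) - 499249)*(672 - 98917) = ((12*(9 - 50)/(-23) + 256036) - 499249)*(-98245) = ((12*(-1/23)*(-41) + 256036) - 499249)*(-98245) = ((492/23 + 256036) - 499249)*(-98245) = (5889320/23 - 499249)*(-98245) = -5593407/23*(-98245) = 549524270715/23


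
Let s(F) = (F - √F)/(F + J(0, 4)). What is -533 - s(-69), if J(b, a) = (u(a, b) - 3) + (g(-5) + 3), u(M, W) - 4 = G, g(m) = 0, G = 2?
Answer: -11216/21 - I*√69/63 ≈ -534.1 - 0.13185*I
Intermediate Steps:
u(M, W) = 6 (u(M, W) = 4 + 2 = 6)
J(b, a) = 6 (J(b, a) = (6 - 3) + (0 + 3) = 3 + 3 = 6)
s(F) = (F - √F)/(6 + F) (s(F) = (F - √F)/(F + 6) = (F - √F)/(6 + F))
-533 - s(-69) = -533 - (-69 - √(-69))/(6 - 69) = -533 - (-69 - I*√69)/(-63) = -533 - (-1)*(-69 - I*√69)/63 = -533 - (23/21 + I*√69/63) = -533 + (-23/21 - I*√69/63) = -11216/21 - I*√69/63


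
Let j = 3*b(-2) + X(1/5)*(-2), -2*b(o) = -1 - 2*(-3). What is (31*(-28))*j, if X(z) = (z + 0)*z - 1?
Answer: 121086/25 ≈ 4843.4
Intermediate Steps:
X(z) = -1 + z² (X(z) = z*z - 1 = z² - 1 = -1 + z²)
b(o) = -5/2 (b(o) = -(-1 - 2*(-3))/2 = -(-1 + 6)/2 = -½*5 = -5/2)
j = -279/50 (j = 3*(-5/2) + (-1 + (1/5)²)*(-2) = -15/2 + (-1 + (⅕)²)*(-2) = -15/2 + (-1 + 1/25)*(-2) = -15/2 - 24/25*(-2) = -15/2 + 48/25 = -279/50 ≈ -5.5800)
(31*(-28))*j = (31*(-28))*(-279/50) = -868*(-279/50) = 121086/25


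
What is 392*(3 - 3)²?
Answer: 0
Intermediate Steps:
392*(3 - 3)² = 392*0² = 392*0 = 0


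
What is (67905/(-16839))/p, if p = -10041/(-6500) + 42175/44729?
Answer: -2193621982500/1353222058819 ≈ -1.6210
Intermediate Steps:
p = 723261389/290738500 (p = -10041*(-1/6500) + 42175*(1/44729) = 10041/6500 + 42175/44729 = 723261389/290738500 ≈ 2.4877)
(67905/(-16839))/p = (67905/(-16839))/(723261389/290738500) = (67905*(-1/16839))*(290738500/723261389) = -7545/1871*290738500/723261389 = -2193621982500/1353222058819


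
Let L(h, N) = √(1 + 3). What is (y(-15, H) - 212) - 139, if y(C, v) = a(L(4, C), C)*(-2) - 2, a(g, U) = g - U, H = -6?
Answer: -387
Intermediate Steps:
L(h, N) = 2 (L(h, N) = √4 = 2)
y(C, v) = -6 + 2*C (y(C, v) = (2 - C)*(-2) - 2 = (-4 + 2*C) - 2 = -6 + 2*C)
(y(-15, H) - 212) - 139 = ((-6 + 2*(-15)) - 212) - 139 = ((-6 - 30) - 212) - 139 = (-36 - 212) - 139 = -248 - 139 = -387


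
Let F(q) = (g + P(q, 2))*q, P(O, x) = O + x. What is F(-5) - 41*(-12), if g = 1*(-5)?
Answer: 532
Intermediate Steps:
g = -5
F(q) = q*(-3 + q) (F(q) = (-5 + (q + 2))*q = (-5 + (2 + q))*q = (-3 + q)*q = q*(-3 + q))
F(-5) - 41*(-12) = -5*(-3 - 5) - 41*(-12) = -5*(-8) + 492 = 40 + 492 = 532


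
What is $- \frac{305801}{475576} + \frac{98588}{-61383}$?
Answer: $- \frac{9379581353}{4170325944} \approx -2.2491$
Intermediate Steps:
$- \frac{305801}{475576} + \frac{98588}{-61383} = \left(-305801\right) \frac{1}{475576} + 98588 \left(- \frac{1}{61383}\right) = - \frac{305801}{475576} - \frac{14084}{8769} = - \frac{9379581353}{4170325944}$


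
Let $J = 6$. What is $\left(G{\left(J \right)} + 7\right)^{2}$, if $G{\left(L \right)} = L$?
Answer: $169$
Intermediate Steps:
$\left(G{\left(J \right)} + 7\right)^{2} = \left(6 + 7\right)^{2} = 13^{2} = 169$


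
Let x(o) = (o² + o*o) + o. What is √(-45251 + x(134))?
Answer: I*√9205 ≈ 95.943*I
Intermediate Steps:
x(o) = o + 2*o² (x(o) = (o² + o²) + o = 2*o² + o = o + 2*o²)
√(-45251 + x(134)) = √(-45251 + 134*(1 + 2*134)) = √(-45251 + 134*(1 + 268)) = √(-45251 + 134*269) = √(-45251 + 36046) = √(-9205) = I*√9205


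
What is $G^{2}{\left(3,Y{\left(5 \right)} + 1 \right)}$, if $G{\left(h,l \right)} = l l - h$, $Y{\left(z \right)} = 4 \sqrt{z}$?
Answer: $6404 + 1248 \sqrt{5} \approx 9194.6$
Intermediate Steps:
$G{\left(h,l \right)} = l^{2} - h$
$G^{2}{\left(3,Y{\left(5 \right)} + 1 \right)} = \left(\left(4 \sqrt{5} + 1\right)^{2} - 3\right)^{2} = \left(\left(1 + 4 \sqrt{5}\right)^{2} - 3\right)^{2} = \left(-3 + \left(1 + 4 \sqrt{5}\right)^{2}\right)^{2}$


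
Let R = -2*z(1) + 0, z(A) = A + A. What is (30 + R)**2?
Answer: 676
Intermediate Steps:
z(A) = 2*A
R = -4 (R = -4 + 0 = -4)
(30 + R)**2 = (30 - 4)**2 = 26**2 = 676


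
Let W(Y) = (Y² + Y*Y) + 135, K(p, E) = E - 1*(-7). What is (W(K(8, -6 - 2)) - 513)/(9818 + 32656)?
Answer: -188/21237 ≈ -0.0088525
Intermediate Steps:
K(p, E) = 7 + E (K(p, E) = E + 7 = 7 + E)
W(Y) = 135 + 2*Y² (W(Y) = (Y² + Y²) + 135 = 2*Y² + 135 = 135 + 2*Y²)
(W(K(8, -6 - 2)) - 513)/(9818 + 32656) = ((135 + 2*(7 + (-6 - 2))²) - 513)/(9818 + 32656) = ((135 + 2*(7 - 8)²) - 513)/42474 = ((135 + 2*(-1)²) - 513)*(1/42474) = ((135 + 2*1) - 513)*(1/42474) = ((135 + 2) - 513)*(1/42474) = (137 - 513)*(1/42474) = -376*1/42474 = -188/21237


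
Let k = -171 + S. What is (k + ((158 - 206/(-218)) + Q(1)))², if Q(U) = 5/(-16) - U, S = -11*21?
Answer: 181626835329/3041536 ≈ 59716.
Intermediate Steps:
S = -231
Q(U) = -5/16 - U (Q(U) = 5*(-1/16) - U = -5/16 - U)
k = -402 (k = -171 - 231 = -402)
(k + ((158 - 206/(-218)) + Q(1)))² = (-402 + ((158 - 206/(-218)) + (-5/16 - 1*1)))² = (-402 + ((158 - 206*(-1/218)) + (-5/16 - 1)))² = (-402 + ((158 + 103/109) - 21/16))² = (-402 + (17325/109 - 21/16))² = (-402 + 274911/1744)² = (-426177/1744)² = 181626835329/3041536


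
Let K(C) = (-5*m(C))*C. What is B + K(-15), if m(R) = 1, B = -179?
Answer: -104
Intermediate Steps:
K(C) = -5*C (K(C) = (-5*1)*C = -5*C)
B + K(-15) = -179 - 5*(-15) = -179 + 75 = -104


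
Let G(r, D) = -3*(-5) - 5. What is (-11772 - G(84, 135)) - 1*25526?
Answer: -37308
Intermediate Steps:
G(r, D) = 10 (G(r, D) = 15 - 5 = 10)
(-11772 - G(84, 135)) - 1*25526 = (-11772 - 1*10) - 1*25526 = (-11772 - 10) - 25526 = -11782 - 25526 = -37308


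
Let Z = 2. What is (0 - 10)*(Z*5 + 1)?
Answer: -110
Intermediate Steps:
(0 - 10)*(Z*5 + 1) = (0 - 10)*(2*5 + 1) = -10*(10 + 1) = -10*11 = -110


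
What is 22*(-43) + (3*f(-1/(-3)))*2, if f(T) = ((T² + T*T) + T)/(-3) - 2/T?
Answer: -8848/9 ≈ -983.11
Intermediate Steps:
f(T) = -2/T - 2*T²/3 - T/3 (f(T) = ((T² + T²) + T)*(-⅓) - 2/T = (2*T² + T)*(-⅓) - 2/T = (T + 2*T²)*(-⅓) - 2/T = (-2*T²/3 - T/3) - 2/T = -2/T - 2*T²/3 - T/3)
22*(-43) + (3*f(-1/(-3)))*2 = 22*(-43) + (3*((-6 + (-1/(-3))²*(-1 - (-2)/(-3)))/(3*((-1/(-3))))))*2 = -946 + (3*((-6 + (-1*(-⅓))²*(-1 - (-2)*(-1)/3))/(3*((-1*(-⅓))))))*2 = -946 + (3*((-6 + (⅓)²*(-1 - 2*⅓))/(3*(⅓))))*2 = -946 + (3*((⅓)*3*(-6 + (-1 - ⅔)/9)))*2 = -946 + (3*((⅓)*3*(-6 + (⅑)*(-5/3))))*2 = -946 + (3*((⅓)*3*(-6 - 5/27)))*2 = -946 + (3*((⅓)*3*(-167/27)))*2 = -946 + (3*(-167/27))*2 = -946 - 167/9*2 = -946 - 334/9 = -8848/9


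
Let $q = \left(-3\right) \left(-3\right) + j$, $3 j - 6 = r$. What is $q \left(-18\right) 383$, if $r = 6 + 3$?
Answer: $-96516$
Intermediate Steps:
$r = 9$
$j = 5$ ($j = 2 + \frac{1}{3} \cdot 9 = 2 + 3 = 5$)
$q = 14$ ($q = \left(-3\right) \left(-3\right) + 5 = 9 + 5 = 14$)
$q \left(-18\right) 383 = 14 \left(-18\right) 383 = \left(-252\right) 383 = -96516$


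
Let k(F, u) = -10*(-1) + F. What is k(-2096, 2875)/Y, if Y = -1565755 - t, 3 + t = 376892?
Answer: 1043/971322 ≈ 0.0010738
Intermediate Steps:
t = 376889 (t = -3 + 376892 = 376889)
Y = -1942644 (Y = -1565755 - 1*376889 = -1565755 - 376889 = -1942644)
k(F, u) = 10 + F
k(-2096, 2875)/Y = (10 - 2096)/(-1942644) = -2086*(-1/1942644) = 1043/971322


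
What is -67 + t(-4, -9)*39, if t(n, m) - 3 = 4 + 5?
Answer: 401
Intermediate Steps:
t(n, m) = 12 (t(n, m) = 3 + (4 + 5) = 3 + 9 = 12)
-67 + t(-4, -9)*39 = -67 + 12*39 = -67 + 468 = 401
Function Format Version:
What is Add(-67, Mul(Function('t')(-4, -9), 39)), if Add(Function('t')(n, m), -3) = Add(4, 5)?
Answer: 401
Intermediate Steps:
Function('t')(n, m) = 12 (Function('t')(n, m) = Add(3, Add(4, 5)) = Add(3, 9) = 12)
Add(-67, Mul(Function('t')(-4, -9), 39)) = Add(-67, Mul(12, 39)) = Add(-67, 468) = 401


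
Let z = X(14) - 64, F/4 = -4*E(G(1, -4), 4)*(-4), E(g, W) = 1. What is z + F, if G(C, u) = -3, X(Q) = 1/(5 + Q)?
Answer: 1/19 ≈ 0.052632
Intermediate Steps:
F = 64 (F = 4*(-4*1*(-4)) = 4*(-4*(-4)) = 4*16 = 64)
z = -1215/19 (z = 1/(5 + 14) - 64 = 1/19 - 64 = -1215/19 ≈ -63.947)
z + F = -1215/19 + 64 = 1/19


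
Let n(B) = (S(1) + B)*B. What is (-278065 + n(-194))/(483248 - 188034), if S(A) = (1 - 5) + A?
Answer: -239847/295214 ≈ -0.81245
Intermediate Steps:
S(A) = -4 + A
n(B) = B*(-3 + B) (n(B) = ((-4 + 1) + B)*B = (-3 + B)*B = B*(-3 + B))
(-278065 + n(-194))/(483248 - 188034) = (-278065 - 194*(-3 - 194))/(483248 - 188034) = (-278065 - 194*(-197))/295214 = (-278065 + 38218)*(1/295214) = -239847*1/295214 = -239847/295214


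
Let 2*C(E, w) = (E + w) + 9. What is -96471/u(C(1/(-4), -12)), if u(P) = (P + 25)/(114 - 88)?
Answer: -20065968/187 ≈ -1.0730e+5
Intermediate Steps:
C(E, w) = 9/2 + E/2 + w/2 (C(E, w) = ((E + w) + 9)/2 = (9 + E + w)/2 = 9/2 + E/2 + w/2)
u(P) = 25/26 + P/26 (u(P) = (25 + P)/26 = (25 + P)*(1/26) = 25/26 + P/26)
-96471/u(C(1/(-4), -12)) = -96471/(25/26 + (9/2 + (½)/(-4) + (½)*(-12))/26) = -96471/(25/26 + (9/2 + (½)*(-¼) - 6)/26) = -96471/(25/26 + (9/2 - ⅛ - 6)/26) = -96471/(25/26 + (1/26)*(-13/8)) = -96471/(25/26 - 1/16) = -96471/187/208 = -96471*208/187 = -20065968/187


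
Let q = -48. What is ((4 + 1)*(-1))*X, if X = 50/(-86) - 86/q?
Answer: -6245/1032 ≈ -6.0514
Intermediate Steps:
X = 1249/1032 (X = 50/(-86) - 86/(-48) = 50*(-1/86) - 86*(-1/48) = -25/43 + 43/24 = 1249/1032 ≈ 1.2103)
((4 + 1)*(-1))*X = ((4 + 1)*(-1))*(1249/1032) = (5*(-1))*(1249/1032) = -5*1249/1032 = -6245/1032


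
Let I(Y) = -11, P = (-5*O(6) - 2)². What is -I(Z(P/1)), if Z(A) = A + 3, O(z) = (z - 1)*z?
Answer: 11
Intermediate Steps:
O(z) = z*(-1 + z) (O(z) = (-1 + z)*z = z*(-1 + z))
P = 23104 (P = (-30*(-1 + 6) - 2)² = (-30*5 - 2)² = (-5*30 - 2)² = (-150 - 2)² = (-152)² = 23104)
Z(A) = 3 + A
-I(Z(P/1)) = -1*(-11) = 11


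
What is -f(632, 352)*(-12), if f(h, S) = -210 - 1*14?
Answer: -2688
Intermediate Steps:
f(h, S) = -224 (f(h, S) = -210 - 14 = -224)
-f(632, 352)*(-12) = -1*(-224)*(-12) = 224*(-12) = -2688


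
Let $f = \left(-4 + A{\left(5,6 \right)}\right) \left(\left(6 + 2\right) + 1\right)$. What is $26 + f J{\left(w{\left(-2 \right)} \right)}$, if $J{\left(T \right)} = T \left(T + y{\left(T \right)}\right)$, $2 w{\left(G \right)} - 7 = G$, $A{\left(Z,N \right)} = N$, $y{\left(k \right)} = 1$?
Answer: $\frac{367}{2} \approx 183.5$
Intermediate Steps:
$w{\left(G \right)} = \frac{7}{2} + \frac{G}{2}$
$J{\left(T \right)} = T \left(1 + T\right)$ ($J{\left(T \right)} = T \left(T + 1\right) = T \left(1 + T\right)$)
$f = 18$ ($f = \left(-4 + 6\right) \left(\left(6 + 2\right) + 1\right) = 2 \left(8 + 1\right) = 2 \cdot 9 = 18$)
$26 + f J{\left(w{\left(-2 \right)} \right)} = 26 + 18 \left(\frac{7}{2} + \frac{1}{2} \left(-2\right)\right) \left(1 + \left(\frac{7}{2} + \frac{1}{2} \left(-2\right)\right)\right) = 26 + 18 \left(\frac{7}{2} - 1\right) \left(1 + \left(\frac{7}{2} - 1\right)\right) = 26 + 18 \frac{5 \left(1 + \frac{5}{2}\right)}{2} = 26 + 18 \cdot \frac{5}{2} \cdot \frac{7}{2} = 26 + 18 \cdot \frac{35}{4} = 26 + \frac{315}{2} = \frac{367}{2}$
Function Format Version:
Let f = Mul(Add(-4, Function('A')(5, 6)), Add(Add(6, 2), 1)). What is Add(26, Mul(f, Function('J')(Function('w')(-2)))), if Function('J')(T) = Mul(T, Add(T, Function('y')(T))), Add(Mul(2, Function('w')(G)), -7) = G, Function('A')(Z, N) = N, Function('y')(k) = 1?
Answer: Rational(367, 2) ≈ 183.50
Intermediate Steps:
Function('w')(G) = Add(Rational(7, 2), Mul(Rational(1, 2), G))
Function('J')(T) = Mul(T, Add(1, T)) (Function('J')(T) = Mul(T, Add(T, 1)) = Mul(T, Add(1, T)))
f = 18 (f = Mul(Add(-4, 6), Add(Add(6, 2), 1)) = Mul(2, Add(8, 1)) = Mul(2, 9) = 18)
Add(26, Mul(f, Function('J')(Function('w')(-2)))) = Add(26, Mul(18, Mul(Add(Rational(7, 2), Mul(Rational(1, 2), -2)), Add(1, Add(Rational(7, 2), Mul(Rational(1, 2), -2)))))) = Add(26, Mul(18, Mul(Add(Rational(7, 2), -1), Add(1, Add(Rational(7, 2), -1))))) = Add(26, Mul(18, Mul(Rational(5, 2), Add(1, Rational(5, 2))))) = Add(26, Mul(18, Mul(Rational(5, 2), Rational(7, 2)))) = Add(26, Mul(18, Rational(35, 4))) = Add(26, Rational(315, 2)) = Rational(367, 2)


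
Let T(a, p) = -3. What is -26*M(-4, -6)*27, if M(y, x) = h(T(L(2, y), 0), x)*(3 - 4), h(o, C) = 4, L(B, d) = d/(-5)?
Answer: 2808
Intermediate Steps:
L(B, d) = -d/5 (L(B, d) = d*(-⅕) = -d/5)
M(y, x) = -4 (M(y, x) = 4*(3 - 4) = 4*(-1) = -4)
-26*M(-4, -6)*27 = -26*(-4)*27 = 104*27 = 2808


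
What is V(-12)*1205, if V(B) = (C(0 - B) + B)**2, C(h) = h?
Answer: 0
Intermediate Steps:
V(B) = 0 (V(B) = ((0 - B) + B)**2 = (-B + B)**2 = 0**2 = 0)
V(-12)*1205 = 0*1205 = 0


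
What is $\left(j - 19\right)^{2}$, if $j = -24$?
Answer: $1849$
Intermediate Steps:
$\left(j - 19\right)^{2} = \left(-24 - 19\right)^{2} = \left(-43\right)^{2} = 1849$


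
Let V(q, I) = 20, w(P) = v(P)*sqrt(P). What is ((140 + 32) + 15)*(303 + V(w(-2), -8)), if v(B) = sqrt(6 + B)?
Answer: 60401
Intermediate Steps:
w(P) = sqrt(P)*sqrt(6 + P) (w(P) = sqrt(6 + P)*sqrt(P) = sqrt(P)*sqrt(6 + P))
((140 + 32) + 15)*(303 + V(w(-2), -8)) = ((140 + 32) + 15)*(303 + 20) = (172 + 15)*323 = 187*323 = 60401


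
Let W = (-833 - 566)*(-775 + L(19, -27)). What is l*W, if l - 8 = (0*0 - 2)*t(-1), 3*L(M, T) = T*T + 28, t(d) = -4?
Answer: 35098112/3 ≈ 1.1699e+7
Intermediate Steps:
L(M, T) = 28/3 + T²/3 (L(M, T) = (T*T + 28)/3 = (T² + 28)/3 = (28 + T²)/3 = 28/3 + T²/3)
l = 16 (l = 8 + (0*0 - 2)*(-4) = 8 + (0 - 2)*(-4) = 8 - 2*(-4) = 8 + 8 = 16)
W = 2193632/3 (W = (-833 - 566)*(-775 + (28/3 + (⅓)*(-27)²)) = -1399*(-775 + (28/3 + (⅓)*729)) = -1399*(-775 + (28/3 + 243)) = -1399*(-775 + 757/3) = -1399*(-1568/3) = 2193632/3 ≈ 7.3121e+5)
l*W = 16*(2193632/3) = 35098112/3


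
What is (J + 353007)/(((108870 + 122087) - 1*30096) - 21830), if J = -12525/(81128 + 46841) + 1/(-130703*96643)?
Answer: 570615982897178879513/289393633436571793131 ≈ 1.9718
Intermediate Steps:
J = -158209913741194/1616444266281101 (J = -12525/127969 - 1/130703*1/96643 = -12525*1/127969 - 1/12631530029 = -12525/127969 - 1/12631530029 = -158209913741194/1616444266281101 ≈ -0.097875)
(J + 353007)/(((108870 + 122087) - 1*30096) - 21830) = (-158209913741194/1616444266281101 + 353007)/(((108870 + 122087) - 1*30096) - 21830) = 570615982897178879513/(1616444266281101*((230957 - 30096) - 21830)) = 570615982897178879513/(1616444266281101*(200861 - 21830)) = (570615982897178879513/1616444266281101)/179031 = (570615982897178879513/1616444266281101)*(1/179031) = 570615982897178879513/289393633436571793131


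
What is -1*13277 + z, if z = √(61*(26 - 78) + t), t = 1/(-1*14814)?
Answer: -13277 + I*√77345554814/4938 ≈ -13277.0 + 56.32*I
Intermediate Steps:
t = -1/14814 (t = -1*1/14814 = -1/14814 ≈ -6.7504e-5)
z = I*√77345554814/4938 (z = √(61*(26 - 78) - 1/14814) = √(61*(-52) - 1/14814) = √(-3172 - 1/14814) = √(-46990009/14814) = I*√77345554814/4938 ≈ 56.32*I)
-1*13277 + z = -1*13277 + I*√77345554814/4938 = -13277 + I*√77345554814/4938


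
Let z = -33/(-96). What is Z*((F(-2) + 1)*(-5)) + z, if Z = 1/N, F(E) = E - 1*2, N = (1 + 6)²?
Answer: 1019/1568 ≈ 0.64987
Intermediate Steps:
N = 49 (N = 7² = 49)
F(E) = -2 + E (F(E) = E - 2 = -2 + E)
Z = 1/49 ≈ 0.020408
z = 11/32 (z = -33*(-1/96) = 11/32 ≈ 0.34375)
Z*((F(-2) + 1)*(-5)) + z = (((-2 - 2) + 1)*(-5))/49 + 11/32 = ((-4 + 1)*(-5))/49 + 11/32 = (-3*(-5))/49 + 11/32 = (1/49)*15 + 11/32 = 15/49 + 11/32 = 1019/1568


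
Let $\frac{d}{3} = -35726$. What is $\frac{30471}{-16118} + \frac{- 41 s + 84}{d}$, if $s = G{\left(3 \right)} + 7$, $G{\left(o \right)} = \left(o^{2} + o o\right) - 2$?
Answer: $- \frac{812993869}{431873751} \approx -1.8825$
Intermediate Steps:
$G{\left(o \right)} = -2 + 2 o^{2}$ ($G{\left(o \right)} = \left(o^{2} + o^{2}\right) - 2 = 2 o^{2} - 2 = -2 + 2 o^{2}$)
$d = -107178$ ($d = 3 \left(-35726\right) = -107178$)
$s = 23$ ($s = \left(-2 + 2 \cdot 3^{2}\right) + 7 = \left(-2 + 2 \cdot 9\right) + 7 = \left(-2 + 18\right) + 7 = 16 + 7 = 23$)
$\frac{30471}{-16118} + \frac{- 41 s + 84}{d} = \frac{30471}{-16118} + \frac{\left(-41\right) 23 + 84}{-107178} = 30471 \left(- \frac{1}{16118}\right) + \left(-943 + 84\right) \left(- \frac{1}{107178}\right) = - \frac{30471}{16118} - - \frac{859}{107178} = - \frac{30471}{16118} + \frac{859}{107178} = - \frac{812993869}{431873751}$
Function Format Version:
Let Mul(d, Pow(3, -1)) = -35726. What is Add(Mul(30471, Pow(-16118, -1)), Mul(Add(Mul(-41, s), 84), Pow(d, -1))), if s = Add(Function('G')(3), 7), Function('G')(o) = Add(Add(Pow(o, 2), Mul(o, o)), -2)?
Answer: Rational(-812993869, 431873751) ≈ -1.8825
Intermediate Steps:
Function('G')(o) = Add(-2, Mul(2, Pow(o, 2))) (Function('G')(o) = Add(Add(Pow(o, 2), Pow(o, 2)), -2) = Add(Mul(2, Pow(o, 2)), -2) = Add(-2, Mul(2, Pow(o, 2))))
d = -107178 (d = Mul(3, -35726) = -107178)
s = 23 (s = Add(Add(-2, Mul(2, Pow(3, 2))), 7) = Add(Add(-2, Mul(2, 9)), 7) = Add(Add(-2, 18), 7) = Add(16, 7) = 23)
Add(Mul(30471, Pow(-16118, -1)), Mul(Add(Mul(-41, s), 84), Pow(d, -1))) = Add(Mul(30471, Pow(-16118, -1)), Mul(Add(Mul(-41, 23), 84), Pow(-107178, -1))) = Add(Mul(30471, Rational(-1, 16118)), Mul(Add(-943, 84), Rational(-1, 107178))) = Add(Rational(-30471, 16118), Mul(-859, Rational(-1, 107178))) = Add(Rational(-30471, 16118), Rational(859, 107178)) = Rational(-812993869, 431873751)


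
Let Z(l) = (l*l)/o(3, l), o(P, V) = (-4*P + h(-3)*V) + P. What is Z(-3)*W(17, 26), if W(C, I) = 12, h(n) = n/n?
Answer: -9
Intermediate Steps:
h(n) = 1
o(P, V) = V - 3*P (o(P, V) = (-4*P + 1*V) + P = (-4*P + V) + P = (V - 4*P) + P = V - 3*P)
Z(l) = l²/(-9 + l) (Z(l) = (l*l)/(l - 3*3) = l²/(l - 9) = l²/(-9 + l))
Z(-3)*W(17, 26) = ((-3)²/(-9 - 3))*12 = (9/(-12))*12 = (9*(-1/12))*12 = -¾*12 = -9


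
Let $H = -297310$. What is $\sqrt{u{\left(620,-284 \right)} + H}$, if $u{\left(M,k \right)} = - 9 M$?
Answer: $i \sqrt{302890} \approx 550.35 i$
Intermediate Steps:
$\sqrt{u{\left(620,-284 \right)} + H} = \sqrt{\left(-9\right) 620 - 297310} = \sqrt{-5580 - 297310} = \sqrt{-302890} = i \sqrt{302890}$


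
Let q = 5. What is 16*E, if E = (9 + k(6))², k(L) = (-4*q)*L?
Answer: 197136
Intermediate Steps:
k(L) = -20*L (k(L) = (-4*5)*L = -20*L)
E = 12321 (E = (9 - 20*6)² = (9 - 120)² = (-111)² = 12321)
16*E = 16*12321 = 197136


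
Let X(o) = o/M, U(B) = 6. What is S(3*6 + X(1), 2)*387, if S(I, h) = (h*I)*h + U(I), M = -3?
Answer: 29670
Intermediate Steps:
X(o) = -o/3 (X(o) = o/(-3) = o*(-⅓) = -o/3)
S(I, h) = 6 + I*h² (S(I, h) = (h*I)*h + 6 = (I*h)*h + 6 = I*h² + 6 = 6 + I*h²)
S(3*6 + X(1), 2)*387 = (6 + (3*6 - ⅓*1)*2²)*387 = (6 + (18 - ⅓)*4)*387 = (6 + (53/3)*4)*387 = (6 + 212/3)*387 = (230/3)*387 = 29670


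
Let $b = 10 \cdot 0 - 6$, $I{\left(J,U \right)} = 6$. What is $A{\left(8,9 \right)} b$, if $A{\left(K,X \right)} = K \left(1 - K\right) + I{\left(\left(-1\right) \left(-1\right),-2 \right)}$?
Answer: $300$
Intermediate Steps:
$b = -6$ ($b = 0 - 6 = -6$)
$A{\left(K,X \right)} = 6 + K \left(1 - K\right)$ ($A{\left(K,X \right)} = K \left(1 - K\right) + 6 = 6 + K \left(1 - K\right)$)
$A{\left(8,9 \right)} b = \left(6 + 8 - 8^{2}\right) \left(-6\right) = \left(6 + 8 - 64\right) \left(-6\right) = \left(-50\right) \left(-6\right) = 300$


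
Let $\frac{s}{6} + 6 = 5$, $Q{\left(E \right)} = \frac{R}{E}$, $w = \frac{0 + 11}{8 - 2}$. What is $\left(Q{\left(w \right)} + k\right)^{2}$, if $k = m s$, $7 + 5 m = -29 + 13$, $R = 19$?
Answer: $\frac{4359744}{3025} \approx 1441.2$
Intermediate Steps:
$w = \frac{11}{6} \approx 1.8333$
$Q{\left(E \right)} = \frac{19}{E}$
$m = - \frac{23}{5}$ ($m = - \frac{7}{5} + \frac{-29 + 13}{5} = - \frac{7}{5} + \frac{1}{5} \left(-16\right) = - \frac{7}{5} - \frac{16}{5} = - \frac{23}{5} \approx -4.6$)
$s = -6$ ($s = -36 + 6 \cdot 5 = -36 + 30 = -6$)
$k = \frac{138}{5}$ ($k = \left(- \frac{23}{5}\right) \left(-6\right) = \frac{138}{5} \approx 27.6$)
$\left(Q{\left(w \right)} + k\right)^{2} = \left(\frac{19}{\frac{11}{6}} + \frac{138}{5}\right)^{2} = \left(19 \cdot \frac{6}{11} + \frac{138}{5}\right)^{2} = \left(\frac{114}{11} + \frac{138}{5}\right)^{2} = \left(\frac{2088}{55}\right)^{2} = \frac{4359744}{3025}$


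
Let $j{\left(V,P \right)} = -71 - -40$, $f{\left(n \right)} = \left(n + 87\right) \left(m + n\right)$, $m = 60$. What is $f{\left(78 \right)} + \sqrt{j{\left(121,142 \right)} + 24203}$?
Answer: $22770 + 2 \sqrt{6043} \approx 22925.0$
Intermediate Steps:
$f{\left(n \right)} = \left(60 + n\right) \left(87 + n\right)$ ($f{\left(n \right)} = \left(n + 87\right) \left(60 + n\right) = \left(87 + n\right) \left(60 + n\right) = \left(60 + n\right) \left(87 + n\right)$)
$j{\left(V,P \right)} = -31$ ($j{\left(V,P \right)} = -71 + 40 = -31$)
$f{\left(78 \right)} + \sqrt{j{\left(121,142 \right)} + 24203} = \left(5220 + 78^{2} + 147 \cdot 78\right) + \sqrt{-31 + 24203} = \left(5220 + 6084 + 11466\right) + \sqrt{24172} = 22770 + 2 \sqrt{6043}$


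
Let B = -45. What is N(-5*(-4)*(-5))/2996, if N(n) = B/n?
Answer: 9/59920 ≈ 0.00015020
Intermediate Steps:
N(n) = -45/n
N(-5*(-4)*(-5))/2996 = -45/(-5*(-4)*(-5))/2996 = -45/(20*(-5))*(1/2996) = -45/(-100)*(1/2996) = -45*(-1/100)*(1/2996) = (9/20)*(1/2996) = 9/59920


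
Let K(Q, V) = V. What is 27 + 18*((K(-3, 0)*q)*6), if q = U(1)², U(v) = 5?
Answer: 27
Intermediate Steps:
q = 25 (q = 5² = 25)
27 + 18*((K(-3, 0)*q)*6) = 27 + 18*((0*25)*6) = 27 + 18*(0*6) = 27 + 18*0 = 27 + 0 = 27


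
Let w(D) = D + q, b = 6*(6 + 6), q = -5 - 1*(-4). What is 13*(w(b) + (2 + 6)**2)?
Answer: 1755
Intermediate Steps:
q = -1 (q = -5 + 4 = -1)
b = 72 (b = 6*12 = 72)
w(D) = -1 + D (w(D) = D - 1 = -1 + D)
13*(w(b) + (2 + 6)**2) = 13*((-1 + 72) + (2 + 6)**2) = 13*(71 + 8**2) = 13*(71 + 64) = 13*135 = 1755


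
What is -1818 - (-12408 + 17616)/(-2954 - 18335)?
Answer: -38698194/21289 ≈ -1817.8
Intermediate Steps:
-1818 - (-12408 + 17616)/(-2954 - 18335) = -1818 - 5208/(-21289) = -1818 - 5208*(-1)/21289 = -1818 - 1*(-5208/21289) = -1818 + 5208/21289 = -38698194/21289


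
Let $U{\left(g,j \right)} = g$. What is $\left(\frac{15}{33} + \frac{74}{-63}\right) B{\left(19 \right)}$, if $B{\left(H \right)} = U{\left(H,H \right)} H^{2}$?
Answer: $- \frac{3422641}{693} \approx -4938.9$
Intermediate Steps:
$B{\left(H \right)} = H^{3}$ ($B{\left(H \right)} = H H^{2} = H^{3}$)
$\left(\frac{15}{33} + \frac{74}{-63}\right) B{\left(19 \right)} = \left(\frac{15}{33} + \frac{74}{-63}\right) 19^{3} = \left(15 \cdot \frac{1}{33} + 74 \left(- \frac{1}{63}\right)\right) 6859 = \left(\frac{5}{11} - \frac{74}{63}\right) 6859 = \left(- \frac{499}{693}\right) 6859 = - \frac{3422641}{693}$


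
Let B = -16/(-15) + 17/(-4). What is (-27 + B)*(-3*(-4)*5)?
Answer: -1811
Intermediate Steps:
B = -191/60 (B = -16*(-1/15) + 17*(-¼) = 16/15 - 17/4 = -191/60 ≈ -3.1833)
(-27 + B)*(-3*(-4)*5) = (-27 - 191/60)*(-3*(-4)*5) = -1811*5/5 = -1811/60*60 = -1811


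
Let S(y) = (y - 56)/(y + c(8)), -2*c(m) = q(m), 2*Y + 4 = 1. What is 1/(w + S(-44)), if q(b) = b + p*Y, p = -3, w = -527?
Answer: -201/105527 ≈ -0.0019047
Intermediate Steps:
Y = -3/2 (Y = -2 + (½)*1 = -2 + ½ = -3/2 ≈ -1.5000)
q(b) = 9/2 + b (q(b) = b - 3*(-3/2) = b + 9/2 = 9/2 + b)
c(m) = -9/4 - m/2 (c(m) = -(9/2 + m)/2 = -9/4 - m/2)
S(y) = (-56 + y)/(-25/4 + y) (S(y) = (y - 56)/(y + (-9/4 - ½*8)) = (-56 + y)/(y + (-9/4 - 4)) = (-56 + y)/(y - 25/4) = (-56 + y)/(-25/4 + y))
1/(w + S(-44)) = 1/(-527 + 4*(-56 - 44)/(-25 + 4*(-44))) = 1/(-527 + 4*(-100)/(-25 - 176)) = 1/(-527 + 4*(-100)/(-201)) = 1/(-527 + 4*(-1/201)*(-100)) = 1/(-527 + 400/201) = 1/(-105527/201) = -201/105527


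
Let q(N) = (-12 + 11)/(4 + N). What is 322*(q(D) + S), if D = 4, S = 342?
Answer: 440335/4 ≈ 1.1008e+5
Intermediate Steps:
q(N) = -1/(4 + N)
322*(q(D) + S) = 322*(-1/(4 + 4) + 342) = 322*(-1/8 + 342) = 322*(2735/8) = 440335/4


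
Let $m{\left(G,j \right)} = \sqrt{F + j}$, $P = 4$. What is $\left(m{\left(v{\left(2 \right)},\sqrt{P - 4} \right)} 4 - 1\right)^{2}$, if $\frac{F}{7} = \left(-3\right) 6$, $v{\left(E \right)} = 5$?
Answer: $\left(1 - 12 i \sqrt{14}\right)^{2} \approx -2015.0 - 89.8 i$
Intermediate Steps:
$F = -126$ ($F = 7 \left(\left(-3\right) 6\right) = 7 \left(-18\right) = -126$)
$m{\left(G,j \right)} = \sqrt{-126 + j}$
$\left(m{\left(v{\left(2 \right)},\sqrt{P - 4} \right)} 4 - 1\right)^{2} = \left(\sqrt{-126 + \sqrt{4 - 4}} \cdot 4 - 1\right)^{2} = \left(\sqrt{-126 + \sqrt{0}} \cdot 4 - 1\right)^{2} = \left(\sqrt{-126 + 0} \cdot 4 - 1\right)^{2} = \left(\sqrt{-126} \cdot 4 - 1\right)^{2} = \left(3 i \sqrt{14} \cdot 4 - 1\right)^{2} = \left(12 i \sqrt{14} - 1\right)^{2} = \left(-1 + 12 i \sqrt{14}\right)^{2}$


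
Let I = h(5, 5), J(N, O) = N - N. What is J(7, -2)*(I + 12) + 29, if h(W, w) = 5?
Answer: 29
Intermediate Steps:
J(N, O) = 0
I = 5
J(7, -2)*(I + 12) + 29 = 0*(5 + 12) + 29 = 0*17 + 29 = 0 + 29 = 29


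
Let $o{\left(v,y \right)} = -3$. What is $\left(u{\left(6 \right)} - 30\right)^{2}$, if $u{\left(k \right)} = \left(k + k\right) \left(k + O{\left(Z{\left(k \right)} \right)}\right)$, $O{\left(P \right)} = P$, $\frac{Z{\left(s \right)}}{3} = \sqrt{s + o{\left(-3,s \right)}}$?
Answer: $5652 + 3024 \sqrt{3} \approx 10890.0$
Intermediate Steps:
$Z{\left(s \right)} = 3 \sqrt{-3 + s}$ ($Z{\left(s \right)} = 3 \sqrt{s - 3} = 3 \sqrt{-3 + s}$)
$u{\left(k \right)} = 2 k \left(k + 3 \sqrt{-3 + k}\right)$ ($u{\left(k \right)} = \left(k + k\right) \left(k + 3 \sqrt{-3 + k}\right) = 2 k \left(k + 3 \sqrt{-3 + k}\right)$)
$\left(u{\left(6 \right)} - 30\right)^{2} = \left(2 \cdot 6 \left(6 + 3 \sqrt{-3 + 6}\right) - 30\right)^{2} = \left(2 \cdot 6 \left(6 + 3 \sqrt{3}\right) - 30\right)^{2} = \left(\left(72 + 36 \sqrt{3}\right) - 30\right)^{2} = \left(42 + 36 \sqrt{3}\right)^{2}$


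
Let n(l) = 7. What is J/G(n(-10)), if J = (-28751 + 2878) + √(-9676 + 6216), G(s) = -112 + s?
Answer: 25873/105 - 2*I*√865/105 ≈ 246.41 - 0.56021*I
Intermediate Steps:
J = -25873 + 2*I*√865 (J = -25873 + √(-3460) = -25873 + 2*I*√865 ≈ -25873.0 + 58.822*I)
J/G(n(-10)) = (-25873 + 2*I*√865)/(-112 + 7) = (-25873 + 2*I*√865)/(-105) = (-25873 + 2*I*√865)*(-1/105) = 25873/105 - 2*I*√865/105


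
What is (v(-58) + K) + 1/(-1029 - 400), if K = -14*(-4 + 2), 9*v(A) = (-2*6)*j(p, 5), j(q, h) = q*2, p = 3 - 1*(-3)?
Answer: 17147/1429 ≈ 11.999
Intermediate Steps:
p = 6 (p = 3 + 3 = 6)
j(q, h) = 2*q
v(A) = -16 (v(A) = ((-2*6)*(2*6))/9 = (-12*12)/9 = (⅑)*(-144) = -16)
K = 28 (K = -14*(-2) = 28)
(v(-58) + K) + 1/(-1029 - 400) = (-16 + 28) + 1/(-1029 - 400) = 12 + 1/(-1429) = 12 - 1/1429 = 17147/1429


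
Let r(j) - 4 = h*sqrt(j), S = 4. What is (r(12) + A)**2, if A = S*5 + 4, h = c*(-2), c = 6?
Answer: 2512 - 1344*sqrt(3) ≈ 184.12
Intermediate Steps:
h = -12 (h = 6*(-2) = -12)
r(j) = 4 - 12*sqrt(j)
A = 24 (A = 4*5 + 4 = 20 + 4 = 24)
(r(12) + A)**2 = ((4 - 24*sqrt(3)) + 24)**2 = (28 - 24*sqrt(3))**2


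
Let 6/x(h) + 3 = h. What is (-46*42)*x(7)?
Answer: -2898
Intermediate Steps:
x(h) = 6/(-3 + h)
(-46*42)*x(7) = (-46*42)*(6/(-3 + 7)) = -11592/4 = -1932*3/2 = -2898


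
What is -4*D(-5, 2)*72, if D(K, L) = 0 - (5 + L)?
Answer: 2016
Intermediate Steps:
D(K, L) = -5 - L (D(K, L) = 0 + (-5 - L) = -5 - L)
-4*D(-5, 2)*72 = -4*(-5 - 1*2)*72 = -4*(-5 - 2)*72 = -4*(-7)*72 = 28*72 = 2016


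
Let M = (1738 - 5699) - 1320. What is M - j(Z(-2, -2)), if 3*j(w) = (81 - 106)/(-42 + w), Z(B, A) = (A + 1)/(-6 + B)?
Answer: -1061521/201 ≈ -5281.2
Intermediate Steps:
Z(B, A) = (1 + A)/(-6 + B)
M = -5281 (M = -3961 - 1320 = -5281)
j(w) = -25/(3*(-42 + w)) (j(w) = ((81 - 106)/(-42 + w))/3 = (-25/(-42 + w))/3 = -25/(3*(-42 + w)))
M - j(Z(-2, -2)) = -5281 - (-25)/(-126 + 3*((1 - 2)/(-6 - 2))) = -5281 - (-25)/(-126 + 3*(-1/(-8))) = -5281 - (-25)/(-126 + 3*(-⅛*(-1))) = -5281 - (-25)/(-126 + 3*(⅛)) = -5281 - (-25)/(-126 + 3/8) = -5281 - (-25)/(-1005/8) = -5281 - (-25)*(-8)/1005 = -5281 - 1*40/201 = -5281 - 40/201 = -1061521/201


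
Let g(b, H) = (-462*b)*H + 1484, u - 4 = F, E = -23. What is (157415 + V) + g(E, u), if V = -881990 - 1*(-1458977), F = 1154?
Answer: 13040794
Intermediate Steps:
u = 1158 (u = 4 + 1154 = 1158)
g(b, H) = 1484 - 462*H*b (g(b, H) = -462*H*b + 1484 = 1484 - 462*H*b)
V = 576987 (V = -881990 + 1458977 = 576987)
(157415 + V) + g(E, u) = (157415 + 576987) + (1484 - 462*1158*(-23)) = 734402 + (1484 + 12304908) = 734402 + 12306392 = 13040794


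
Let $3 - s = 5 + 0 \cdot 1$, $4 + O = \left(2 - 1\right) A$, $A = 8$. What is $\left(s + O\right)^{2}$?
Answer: $4$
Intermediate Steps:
$O = 4$ ($O = -4 + \left(2 - 1\right) 8 = -4 + 1 \cdot 8 = -4 + 8 = 4$)
$s = -2$ ($s = 3 - \left(5 + 0 \cdot 1\right) = 3 - \left(5 + 0\right) = 3 - 5 = -2$)
$\left(s + O\right)^{2} = \left(-2 + 4\right)^{2} = 2^{2} = 4$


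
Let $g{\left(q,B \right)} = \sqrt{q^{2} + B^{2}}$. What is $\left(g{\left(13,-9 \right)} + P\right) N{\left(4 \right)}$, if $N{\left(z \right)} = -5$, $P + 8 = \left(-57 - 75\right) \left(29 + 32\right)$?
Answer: $40300 - 25 \sqrt{10} \approx 40221.0$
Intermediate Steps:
$P = -8060$ ($P = -8 + \left(-57 - 75\right) \left(29 + 32\right) = -8 - 8052 = -8060$)
$g{\left(q,B \right)} = \sqrt{B^{2} + q^{2}}$
$\left(g{\left(13,-9 \right)} + P\right) N{\left(4 \right)} = \left(\sqrt{\left(-9\right)^{2} + 13^{2}} - 8060\right) \left(-5\right) = \left(\sqrt{81 + 169} - 8060\right) \left(-5\right) = \left(\sqrt{250} - 8060\right) \left(-5\right) = \left(5 \sqrt{10} - 8060\right) \left(-5\right) = \left(-8060 + 5 \sqrt{10}\right) \left(-5\right) = 40300 - 25 \sqrt{10}$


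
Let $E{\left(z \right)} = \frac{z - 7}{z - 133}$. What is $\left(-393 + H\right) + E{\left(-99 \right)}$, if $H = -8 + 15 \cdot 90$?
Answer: $\frac{110137}{116} \approx 949.46$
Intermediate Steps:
$E{\left(z \right)} = \frac{-7 + z}{-133 + z}$
$H = 1342$ ($H = -8 + 1350 = 1342$)
$\left(-393 + H\right) + E{\left(-99 \right)} = \left(-393 + 1342\right) + \frac{-7 - 99}{-133 - 99} = 949 + \frac{1}{-232} \left(-106\right) = 949 - - \frac{53}{116} = 949 + \frac{53}{116} = \frac{110137}{116}$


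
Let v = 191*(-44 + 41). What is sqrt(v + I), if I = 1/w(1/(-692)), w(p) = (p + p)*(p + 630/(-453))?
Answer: I*sqrt(6866325901621)/145471 ≈ 18.013*I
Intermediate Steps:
w(p) = 2*p*(-210/151 + p) (w(p) = (2*p)*(p + 630*(-1/453)) = (2*p)*(p - 210/151) = (2*p)*(-210/151 + p) = 2*p*(-210/151 + p))
v = -573 (v = 191*(-3) = -573)
I = 36154232/145471 (I = 1/((2/151)*(-210 + 151/(-692))/(-692)) = 1/((2/151)*(-1/692)*(-210 + 151*(-1/692))) = 1/((2/151)*(-1/692)*(-210 - 151/692)) = 1/((2/151)*(-1/692)*(-145471/692)) = 1/(145471/36154232) = 36154232/145471 ≈ 248.53)
sqrt(v + I) = sqrt(-573 + 36154232/145471) = sqrt(-47200651/145471) = I*sqrt(6866325901621)/145471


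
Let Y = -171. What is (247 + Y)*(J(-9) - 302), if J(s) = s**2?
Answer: -16796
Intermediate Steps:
(247 + Y)*(J(-9) - 302) = (247 - 171)*((-9)**2 - 302) = 76*(81 - 302) = 76*(-221) = -16796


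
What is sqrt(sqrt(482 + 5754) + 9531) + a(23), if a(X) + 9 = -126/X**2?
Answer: -4887/529 + sqrt(9531 + 2*sqrt(1559)) ≈ 88.792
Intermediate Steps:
a(X) = -9 - 126/X**2
sqrt(sqrt(482 + 5754) + 9531) + a(23) = sqrt(sqrt(482 + 5754) + 9531) + (-9 - 126/23**2) = sqrt(sqrt(6236) + 9531) + (-9 - 126*1/529) = sqrt(2*sqrt(1559) + 9531) + (-9 - 126/529) = sqrt(9531 + 2*sqrt(1559)) - 4887/529 = -4887/529 + sqrt(9531 + 2*sqrt(1559))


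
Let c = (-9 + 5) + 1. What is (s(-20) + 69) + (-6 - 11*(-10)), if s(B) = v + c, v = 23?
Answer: 193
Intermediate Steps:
c = -3 (c = -4 + 1 = -3)
s(B) = 20 (s(B) = 23 - 3 = 20)
(s(-20) + 69) + (-6 - 11*(-10)) = (20 + 69) + (-6 - 11*(-10)) = 89 + (-6 + 110) = 89 + 104 = 193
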